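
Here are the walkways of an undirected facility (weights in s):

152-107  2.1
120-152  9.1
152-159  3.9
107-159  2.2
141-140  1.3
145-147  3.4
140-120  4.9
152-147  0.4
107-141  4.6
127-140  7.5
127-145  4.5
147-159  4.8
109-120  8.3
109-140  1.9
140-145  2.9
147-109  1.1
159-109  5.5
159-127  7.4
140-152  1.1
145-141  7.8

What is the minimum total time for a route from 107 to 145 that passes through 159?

9.9 s

Shortest 107→159: 107–159 = 2.2
Shortest 159→145: 159–152–147–145 = 7.7
Total via 159: 2.2 + 7.7 = 9.9 s.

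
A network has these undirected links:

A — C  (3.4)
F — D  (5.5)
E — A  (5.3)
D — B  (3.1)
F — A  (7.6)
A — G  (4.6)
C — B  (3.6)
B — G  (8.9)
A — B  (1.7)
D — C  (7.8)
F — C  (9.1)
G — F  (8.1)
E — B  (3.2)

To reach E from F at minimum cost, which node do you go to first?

Candidate routes:
F → D → B → E: 5.5+3.1+3.2 = 11.8
F → A → E: 7.6+5.3 = 12.9
F → A → B → E: 7.6+1.7+3.2 = 12.5
F → D → B → A → E: 5.5+3.1+1.7+5.3 = 15.6
The minimum is 11.8 via F → D → B → E.
So from F the first move is to D.

D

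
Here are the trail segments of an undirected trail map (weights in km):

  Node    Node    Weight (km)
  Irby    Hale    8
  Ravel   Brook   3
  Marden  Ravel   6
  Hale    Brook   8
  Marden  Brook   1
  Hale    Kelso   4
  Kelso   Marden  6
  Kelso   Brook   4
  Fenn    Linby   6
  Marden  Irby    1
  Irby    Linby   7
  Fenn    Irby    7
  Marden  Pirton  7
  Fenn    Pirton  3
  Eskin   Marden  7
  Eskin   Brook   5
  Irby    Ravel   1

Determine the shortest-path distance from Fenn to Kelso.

Compare a few routes:
Fenn → Irby → Marden → Kelso: 7+1+6 = 14
Fenn → Irby → Ravel → Brook → Kelso: 7+1+3+4 = 15
Fenn → Pirton → Marden → Brook → Kelso: 3+7+1+4 = 15
Fenn → Irby → Marden → Brook → Kelso: 7+1+1+4 = 13
Cheapest is Fenn → Irby → Marden → Brook → Kelso at 13 km.

13 km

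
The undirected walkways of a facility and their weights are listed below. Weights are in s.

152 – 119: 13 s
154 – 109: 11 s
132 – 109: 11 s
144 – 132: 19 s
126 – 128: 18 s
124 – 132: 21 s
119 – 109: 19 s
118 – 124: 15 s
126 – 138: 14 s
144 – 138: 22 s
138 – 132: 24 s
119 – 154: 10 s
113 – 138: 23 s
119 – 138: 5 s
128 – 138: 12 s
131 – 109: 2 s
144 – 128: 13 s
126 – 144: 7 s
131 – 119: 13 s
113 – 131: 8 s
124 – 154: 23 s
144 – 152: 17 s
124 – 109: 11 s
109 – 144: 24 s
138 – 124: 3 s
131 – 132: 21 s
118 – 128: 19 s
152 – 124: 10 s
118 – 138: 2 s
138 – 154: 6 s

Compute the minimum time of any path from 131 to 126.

Enumerating some paths:
131 - 109 - 124 - 138 - 126: 2+11+3+14 = 30
131 - 119 - 138 - 126: 13+5+14 = 32
Cheapest is 131 - 109 - 124 - 138 - 126 at 30 s.

30 s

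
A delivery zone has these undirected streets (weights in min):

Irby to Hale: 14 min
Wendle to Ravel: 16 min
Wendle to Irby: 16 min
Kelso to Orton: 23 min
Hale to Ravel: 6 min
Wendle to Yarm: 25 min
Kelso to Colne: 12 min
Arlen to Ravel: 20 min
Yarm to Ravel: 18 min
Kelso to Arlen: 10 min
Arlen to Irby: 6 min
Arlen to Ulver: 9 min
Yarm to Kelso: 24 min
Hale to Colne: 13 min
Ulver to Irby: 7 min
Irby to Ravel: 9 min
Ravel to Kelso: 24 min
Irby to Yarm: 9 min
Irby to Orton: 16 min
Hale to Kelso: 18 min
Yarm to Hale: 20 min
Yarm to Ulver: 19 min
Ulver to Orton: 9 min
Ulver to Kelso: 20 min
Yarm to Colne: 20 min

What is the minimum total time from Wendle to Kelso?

Compare a few routes:
Wendle → Irby → Arlen → Kelso: 16+6+10 = 32
Wendle → Ravel → Irby → Arlen → Kelso: 16+9+6+10 = 41
Wendle → Ravel → Hale → Kelso: 16+6+18 = 40
Wendle → Ravel → Kelso: 16+24 = 40
The minimum is 32 min via Wendle → Irby → Arlen → Kelso.

32 min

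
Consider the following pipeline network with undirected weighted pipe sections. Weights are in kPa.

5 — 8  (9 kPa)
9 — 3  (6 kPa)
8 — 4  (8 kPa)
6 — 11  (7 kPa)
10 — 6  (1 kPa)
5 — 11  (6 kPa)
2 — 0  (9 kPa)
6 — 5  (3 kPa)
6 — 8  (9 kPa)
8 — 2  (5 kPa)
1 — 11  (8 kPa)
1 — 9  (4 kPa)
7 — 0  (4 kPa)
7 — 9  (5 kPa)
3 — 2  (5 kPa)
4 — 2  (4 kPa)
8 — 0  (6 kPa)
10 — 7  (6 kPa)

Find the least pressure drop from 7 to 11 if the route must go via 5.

16 kPa

Shortest 7→5: 7–10–6–5 = 10
Shortest 5→11: 5–11 = 6
Total via 5: 10 + 6 = 16 kPa.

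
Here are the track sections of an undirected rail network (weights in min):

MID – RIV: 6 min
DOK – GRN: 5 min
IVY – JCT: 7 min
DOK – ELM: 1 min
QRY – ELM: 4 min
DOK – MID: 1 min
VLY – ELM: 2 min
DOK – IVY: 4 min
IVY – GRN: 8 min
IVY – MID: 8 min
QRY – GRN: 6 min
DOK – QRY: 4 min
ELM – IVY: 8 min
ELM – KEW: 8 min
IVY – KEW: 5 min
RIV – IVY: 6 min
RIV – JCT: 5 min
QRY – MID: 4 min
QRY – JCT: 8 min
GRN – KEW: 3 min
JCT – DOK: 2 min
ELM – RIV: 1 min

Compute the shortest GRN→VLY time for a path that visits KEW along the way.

13 min

Shortest GRN→KEW: GRN → KEW = 3
Best KEW to VLY: KEW → ELM → VLY costing 10
Total via KEW: 3 + 10 = 13 min.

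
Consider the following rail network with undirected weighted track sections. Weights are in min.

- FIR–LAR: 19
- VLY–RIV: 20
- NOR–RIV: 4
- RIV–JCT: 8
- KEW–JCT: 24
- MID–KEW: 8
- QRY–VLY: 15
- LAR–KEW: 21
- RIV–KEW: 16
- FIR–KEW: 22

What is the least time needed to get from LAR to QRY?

Compare a few routes:
LAR → KEW → JCT → RIV → VLY → QRY: 21+24+8+20+15 = 88
LAR → KEW → RIV → VLY → QRY: 21+16+20+15 = 72
Cheapest is LAR → KEW → RIV → VLY → QRY at 72 min.

72 min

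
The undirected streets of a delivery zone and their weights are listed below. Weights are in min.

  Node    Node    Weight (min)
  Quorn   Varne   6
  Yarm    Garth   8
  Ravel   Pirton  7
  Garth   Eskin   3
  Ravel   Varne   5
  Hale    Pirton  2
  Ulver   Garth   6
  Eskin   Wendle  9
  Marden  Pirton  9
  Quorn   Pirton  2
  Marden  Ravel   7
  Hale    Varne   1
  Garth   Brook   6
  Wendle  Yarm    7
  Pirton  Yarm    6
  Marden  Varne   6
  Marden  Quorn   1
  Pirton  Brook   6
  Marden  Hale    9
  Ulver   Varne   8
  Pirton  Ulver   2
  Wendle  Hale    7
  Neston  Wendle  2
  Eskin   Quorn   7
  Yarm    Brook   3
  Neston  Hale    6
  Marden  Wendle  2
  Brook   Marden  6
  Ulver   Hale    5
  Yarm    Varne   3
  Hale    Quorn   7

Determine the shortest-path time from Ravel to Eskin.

Settle nodes by increasing distance from Ravel:
Ravel: 0
Varne: 5  (via Ravel)
Hale: 6  (via Varne)
Marden: 7  (via Ravel)
Pirton: 7  (via Ravel)
Yarm: 8  (via Varne)
Quorn: 8  (via Marden)
Ulver: 9  (via Pirton)
Wendle: 9  (via Marden)
Neston: 11  (via Wendle)
Brook: 11  (via Yarm)
Garth: 15  (via Ulver)
Eskin: 15  (via Quorn)
Shortest route: Ravel → Marden → Quorn → Eskin = 15 min.

15 min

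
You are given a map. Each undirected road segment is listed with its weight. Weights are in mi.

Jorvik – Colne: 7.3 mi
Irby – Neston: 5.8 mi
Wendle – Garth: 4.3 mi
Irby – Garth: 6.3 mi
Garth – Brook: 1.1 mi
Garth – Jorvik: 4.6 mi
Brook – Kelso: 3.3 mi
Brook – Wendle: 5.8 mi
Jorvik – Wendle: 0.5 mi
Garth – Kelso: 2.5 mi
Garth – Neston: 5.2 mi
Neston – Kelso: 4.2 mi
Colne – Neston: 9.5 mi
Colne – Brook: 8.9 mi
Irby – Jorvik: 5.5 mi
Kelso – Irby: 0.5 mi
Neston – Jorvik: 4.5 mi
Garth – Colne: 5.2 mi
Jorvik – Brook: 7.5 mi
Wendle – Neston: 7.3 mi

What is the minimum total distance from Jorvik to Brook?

Running Dijkstra from Jorvik:
Jorvik: 0
Wendle: 0.5  (via Jorvik)
Neston: 4.5  (via Jorvik)
Garth: 4.6  (via Jorvik)
Irby: 5.5  (via Jorvik)
Brook: 5.7  (via Garth)
Shortest route: Jorvik–Garth–Brook = 5.7 mi.

5.7 mi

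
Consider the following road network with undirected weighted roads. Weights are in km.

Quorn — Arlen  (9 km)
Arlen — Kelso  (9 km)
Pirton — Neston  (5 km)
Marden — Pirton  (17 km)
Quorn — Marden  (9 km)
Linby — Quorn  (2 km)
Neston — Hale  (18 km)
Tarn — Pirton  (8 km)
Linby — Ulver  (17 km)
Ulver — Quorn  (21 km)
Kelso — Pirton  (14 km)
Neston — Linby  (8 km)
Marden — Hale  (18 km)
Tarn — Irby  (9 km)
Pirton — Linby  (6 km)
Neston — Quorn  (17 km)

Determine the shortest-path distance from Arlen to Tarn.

Compare a few routes:
Arlen - Quorn - Linby - Neston - Pirton - Tarn: 9+2+8+5+8 = 32
Arlen - Kelso - Pirton - Tarn: 9+14+8 = 31
Arlen - Quorn - Neston - Pirton - Tarn: 9+17+5+8 = 39
Arlen - Quorn - Linby - Pirton - Tarn: 9+2+6+8 = 25
Cheapest is Arlen - Quorn - Linby - Pirton - Tarn at 25 km.

25 km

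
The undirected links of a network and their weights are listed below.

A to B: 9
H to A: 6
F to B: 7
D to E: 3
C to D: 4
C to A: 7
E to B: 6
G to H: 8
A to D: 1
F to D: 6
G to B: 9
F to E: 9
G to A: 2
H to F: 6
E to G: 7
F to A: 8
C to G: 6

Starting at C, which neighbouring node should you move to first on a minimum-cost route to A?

Compare a few routes:
C–D–A: 4+1 = 5
C–A: 7 = 7
Cheapest is C–D–A at 5.
So from C the first move is to D.

D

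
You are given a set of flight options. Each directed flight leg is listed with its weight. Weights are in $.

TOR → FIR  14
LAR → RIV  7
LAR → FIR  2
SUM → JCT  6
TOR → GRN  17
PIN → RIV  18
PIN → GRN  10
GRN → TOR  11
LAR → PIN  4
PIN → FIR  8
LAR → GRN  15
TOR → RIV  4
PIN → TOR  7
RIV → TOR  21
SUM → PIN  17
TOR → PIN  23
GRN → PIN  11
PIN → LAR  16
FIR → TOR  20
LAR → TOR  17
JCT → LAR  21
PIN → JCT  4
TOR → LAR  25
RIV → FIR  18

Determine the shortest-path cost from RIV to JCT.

Enumerating some paths:
RIV → TOR → LAR → PIN → JCT: 21+25+4+4 = 54
RIV → TOR → PIN → JCT: 21+23+4 = 48
RIV → TOR → GRN → PIN → JCT: 21+17+11+4 = 53
The minimum is $48 via RIV → TOR → PIN → JCT.

$48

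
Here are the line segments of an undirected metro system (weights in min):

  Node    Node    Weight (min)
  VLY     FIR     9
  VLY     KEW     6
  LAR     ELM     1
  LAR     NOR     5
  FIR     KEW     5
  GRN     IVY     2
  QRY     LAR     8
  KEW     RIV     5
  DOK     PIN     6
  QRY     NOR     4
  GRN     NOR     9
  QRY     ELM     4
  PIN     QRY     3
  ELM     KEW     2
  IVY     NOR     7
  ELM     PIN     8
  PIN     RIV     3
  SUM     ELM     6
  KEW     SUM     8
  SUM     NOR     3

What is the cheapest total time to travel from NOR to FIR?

13 min

Settle nodes by increasing distance from NOR:
NOR: 0
SUM: 3  (via NOR)
QRY: 4  (via NOR)
LAR: 5  (via NOR)
ELM: 6  (via LAR)
PIN: 7  (via QRY)
IVY: 7  (via NOR)
KEW: 8  (via ELM)
GRN: 9  (via NOR)
RIV: 10  (via PIN)
DOK: 13  (via PIN)
FIR: 13  (via KEW)
Shortest route: NOR → LAR → ELM → KEW → FIR = 13 min.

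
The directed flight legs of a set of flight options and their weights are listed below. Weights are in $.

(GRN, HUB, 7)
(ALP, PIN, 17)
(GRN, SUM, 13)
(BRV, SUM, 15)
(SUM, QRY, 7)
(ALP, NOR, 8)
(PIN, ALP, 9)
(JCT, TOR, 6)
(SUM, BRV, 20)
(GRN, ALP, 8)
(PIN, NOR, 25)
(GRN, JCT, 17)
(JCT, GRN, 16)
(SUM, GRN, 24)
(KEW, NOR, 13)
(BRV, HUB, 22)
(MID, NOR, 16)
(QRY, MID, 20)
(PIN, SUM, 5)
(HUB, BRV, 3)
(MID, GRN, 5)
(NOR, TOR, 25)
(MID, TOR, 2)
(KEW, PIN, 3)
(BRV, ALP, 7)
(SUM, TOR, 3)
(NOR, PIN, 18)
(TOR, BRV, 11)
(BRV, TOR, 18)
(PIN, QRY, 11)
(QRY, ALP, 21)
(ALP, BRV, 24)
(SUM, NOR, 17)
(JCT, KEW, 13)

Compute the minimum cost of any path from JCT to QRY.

Compare a few routes:
JCT–KEW–PIN–QRY: 13+3+11 = 27
JCT–KEW–PIN–SUM–QRY: 13+3+5+7 = 28
The minimum is $27 via JCT–KEW–PIN–QRY.

$27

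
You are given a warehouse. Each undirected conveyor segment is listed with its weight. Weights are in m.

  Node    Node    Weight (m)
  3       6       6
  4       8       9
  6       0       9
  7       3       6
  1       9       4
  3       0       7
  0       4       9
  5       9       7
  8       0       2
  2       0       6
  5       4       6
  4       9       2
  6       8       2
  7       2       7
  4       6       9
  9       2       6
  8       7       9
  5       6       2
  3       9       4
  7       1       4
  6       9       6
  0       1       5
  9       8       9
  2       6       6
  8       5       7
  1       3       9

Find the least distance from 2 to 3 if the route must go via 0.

13 m

Shortest 2→0: 2 → 0 = 6
Shortest 0→3: 0 → 3 = 7
Total via 0: 6 + 7 = 13 m.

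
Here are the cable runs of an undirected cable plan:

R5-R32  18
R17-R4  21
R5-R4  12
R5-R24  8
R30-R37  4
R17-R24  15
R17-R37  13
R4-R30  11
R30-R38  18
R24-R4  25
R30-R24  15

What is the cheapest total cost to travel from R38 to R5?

Candidate routes:
R38 → R30 → R37 → R17 → R24 → R5: 18+4+13+15+8 = 58
R38 → R30 → R4 → R5: 18+11+12 = 41
R38 → R30 → R4 → R24 → R5: 18+11+25+8 = 62
The minimum is 41 via R38 → R30 → R4 → R5.

41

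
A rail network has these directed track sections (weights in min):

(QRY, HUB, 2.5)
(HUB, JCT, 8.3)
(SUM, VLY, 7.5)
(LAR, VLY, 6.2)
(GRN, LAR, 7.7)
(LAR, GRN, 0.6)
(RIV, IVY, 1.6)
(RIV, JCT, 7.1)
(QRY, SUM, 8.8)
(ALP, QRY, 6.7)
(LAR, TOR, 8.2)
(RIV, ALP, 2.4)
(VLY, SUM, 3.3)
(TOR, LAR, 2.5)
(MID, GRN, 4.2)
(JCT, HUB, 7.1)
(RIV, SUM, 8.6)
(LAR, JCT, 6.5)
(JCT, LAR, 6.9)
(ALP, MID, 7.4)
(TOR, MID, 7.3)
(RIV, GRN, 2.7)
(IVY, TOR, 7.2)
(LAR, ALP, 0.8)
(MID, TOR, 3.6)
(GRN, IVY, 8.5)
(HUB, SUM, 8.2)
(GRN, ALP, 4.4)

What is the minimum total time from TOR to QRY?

10 min

Shortest distances from TOR:
TOR: 0
LAR: 2.5  (via TOR)
GRN: 3.1  (via LAR)
ALP: 3.3  (via LAR)
MID: 7.3  (via TOR)
VLY: 8.7  (via LAR)
JCT: 9  (via LAR)
QRY: 10  (via ALP)
Shortest route: TOR → LAR → ALP → QRY = 10 min.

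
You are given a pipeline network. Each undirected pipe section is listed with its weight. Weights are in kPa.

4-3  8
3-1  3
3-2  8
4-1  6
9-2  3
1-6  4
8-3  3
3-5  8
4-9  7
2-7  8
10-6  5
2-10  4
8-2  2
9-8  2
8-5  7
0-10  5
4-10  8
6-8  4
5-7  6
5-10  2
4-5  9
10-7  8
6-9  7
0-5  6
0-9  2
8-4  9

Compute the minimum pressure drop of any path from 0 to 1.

Enumerating some paths:
0 → 9 → 8 → 3 → 1: 2+2+3+3 = 10
0 → 9 → 8 → 6 → 1: 2+2+4+4 = 12
The minimum is 10 kPa via 0 → 9 → 8 → 3 → 1.

10 kPa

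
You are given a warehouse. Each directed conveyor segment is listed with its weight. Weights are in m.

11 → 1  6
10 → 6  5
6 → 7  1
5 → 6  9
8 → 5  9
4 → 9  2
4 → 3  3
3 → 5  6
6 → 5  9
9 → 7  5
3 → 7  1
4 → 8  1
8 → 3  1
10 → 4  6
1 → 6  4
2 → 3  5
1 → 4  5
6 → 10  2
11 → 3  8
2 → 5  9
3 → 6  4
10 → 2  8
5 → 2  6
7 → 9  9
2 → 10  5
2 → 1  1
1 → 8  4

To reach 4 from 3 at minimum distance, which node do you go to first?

6

Candidate routes:
3 → 5 → 2 → 10 → 4: 6+6+5+6 = 23
3 → 6 → 10 → 2 → 1 → 4: 4+2+8+1+5 = 20
3 → 5 → 2 → 1 → 4: 6+6+1+5 = 18
3 → 6 → 10 → 4: 4+2+6 = 12
Cheapest is 3 → 6 → 10 → 4 at 12 m.
So from 3 the first move is to 6.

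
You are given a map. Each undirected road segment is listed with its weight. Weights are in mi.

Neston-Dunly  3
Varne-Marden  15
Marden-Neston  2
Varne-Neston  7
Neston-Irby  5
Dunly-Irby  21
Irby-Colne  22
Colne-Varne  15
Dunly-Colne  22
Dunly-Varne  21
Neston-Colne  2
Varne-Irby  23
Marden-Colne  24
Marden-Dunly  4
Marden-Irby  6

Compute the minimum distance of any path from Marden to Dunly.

Enumerating some paths:
Marden–Neston–Dunly: 2+3 = 5
Marden–Dunly: 4 = 4
Cheapest is Marden–Dunly at 4 mi.

4 mi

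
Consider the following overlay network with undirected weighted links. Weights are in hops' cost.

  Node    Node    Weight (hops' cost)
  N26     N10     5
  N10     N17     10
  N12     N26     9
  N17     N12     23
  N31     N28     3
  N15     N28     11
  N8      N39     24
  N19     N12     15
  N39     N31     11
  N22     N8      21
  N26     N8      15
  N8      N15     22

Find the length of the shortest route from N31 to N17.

65 hops' cost

Candidate routes:
N31–N28–N15–N8–N26–N10–N17: 3+11+22+15+5+10 = 66
N31–N39–N8–N26–N10–N17: 11+24+15+5+10 = 65
Cheapest is N31–N39–N8–N26–N10–N17 at 65 hops' cost.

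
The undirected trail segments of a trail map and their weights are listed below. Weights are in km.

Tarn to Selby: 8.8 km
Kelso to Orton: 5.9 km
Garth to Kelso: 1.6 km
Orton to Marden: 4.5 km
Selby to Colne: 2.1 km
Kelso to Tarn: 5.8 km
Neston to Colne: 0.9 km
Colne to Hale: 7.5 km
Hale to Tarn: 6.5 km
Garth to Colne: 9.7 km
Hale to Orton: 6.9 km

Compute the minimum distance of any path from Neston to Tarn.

11.8 km

Shortest distances from Neston:
Neston: 0
Colne: 0.9  (via Neston)
Selby: 3  (via Colne)
Hale: 8.4  (via Colne)
Garth: 10.6  (via Colne)
Tarn: 11.8  (via Selby)
Shortest route: Neston–Colne–Selby–Tarn = 11.8 km.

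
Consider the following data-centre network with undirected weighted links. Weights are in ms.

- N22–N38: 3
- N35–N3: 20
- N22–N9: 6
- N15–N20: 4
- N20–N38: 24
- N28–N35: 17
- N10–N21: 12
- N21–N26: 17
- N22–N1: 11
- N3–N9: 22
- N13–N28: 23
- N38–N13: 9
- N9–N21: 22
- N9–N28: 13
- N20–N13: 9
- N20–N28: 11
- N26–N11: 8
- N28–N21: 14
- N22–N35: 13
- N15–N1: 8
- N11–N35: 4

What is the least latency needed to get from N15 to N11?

Compare a few routes:
N15 → N20 → N13 → N38 → N22 → N35 → N11: 4+9+9+3+13+4 = 42
N15 → N20 → N38 → N22 → N35 → N11: 4+24+3+13+4 = 48
N15 → N20 → N28 → N9 → N22 → N35 → N11: 4+11+13+6+13+4 = 51
N15 → N20 → N28 → N35 → N11: 4+11+17+4 = 36
Cheapest is N15 → N20 → N28 → N35 → N11 at 36 ms.

36 ms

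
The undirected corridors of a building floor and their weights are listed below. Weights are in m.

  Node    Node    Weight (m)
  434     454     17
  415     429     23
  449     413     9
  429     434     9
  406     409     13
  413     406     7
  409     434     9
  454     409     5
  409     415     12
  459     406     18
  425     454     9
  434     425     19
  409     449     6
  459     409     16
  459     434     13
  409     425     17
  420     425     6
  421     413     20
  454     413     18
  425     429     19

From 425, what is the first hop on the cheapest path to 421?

Compare a few routes:
425 - 409 - 449 - 413 - 421: 17+6+9+20 = 52
425 - 454 - 413 - 421: 9+18+20 = 47
425 - 454 - 409 - 449 - 413 - 421: 9+5+6+9+20 = 49
Cheapest is 425 - 454 - 413 - 421 at 47 m.
So from 425 the first move is to 454.

454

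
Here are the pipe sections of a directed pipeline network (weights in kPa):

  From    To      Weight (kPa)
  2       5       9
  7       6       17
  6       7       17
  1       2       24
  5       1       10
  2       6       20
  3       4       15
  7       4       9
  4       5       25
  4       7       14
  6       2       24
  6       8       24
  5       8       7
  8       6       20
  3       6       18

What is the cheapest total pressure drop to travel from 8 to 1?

Enumerating some paths:
8 → 6 → 7 → 4 → 5 → 1: 20+17+9+25+10 = 81
8 → 6 → 2 → 5 → 1: 20+24+9+10 = 63
The minimum is 63 kPa via 8 → 6 → 2 → 5 → 1.

63 kPa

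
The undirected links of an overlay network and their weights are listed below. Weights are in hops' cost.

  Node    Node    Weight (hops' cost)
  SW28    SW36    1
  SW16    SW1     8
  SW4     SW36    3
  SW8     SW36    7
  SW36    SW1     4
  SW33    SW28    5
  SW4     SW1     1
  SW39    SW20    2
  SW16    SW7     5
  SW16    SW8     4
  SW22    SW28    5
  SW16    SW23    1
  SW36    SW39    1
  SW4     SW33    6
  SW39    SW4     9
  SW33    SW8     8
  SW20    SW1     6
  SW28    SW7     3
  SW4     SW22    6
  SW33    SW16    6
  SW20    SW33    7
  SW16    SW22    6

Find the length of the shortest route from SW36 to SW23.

Settle nodes by increasing distance from SW36:
SW36: 0
SW39: 1  (via SW36)
SW28: 1  (via SW36)
SW20: 3  (via SW39)
SW4: 3  (via SW36)
SW7: 4  (via SW28)
SW1: 4  (via SW36)
SW33: 6  (via SW28)
SW22: 6  (via SW28)
SW8: 7  (via SW36)
SW16: 9  (via SW7)
SW23: 10  (via SW16)
Shortest route: SW36 → SW28 → SW7 → SW16 → SW23 = 10 hops' cost.

10 hops' cost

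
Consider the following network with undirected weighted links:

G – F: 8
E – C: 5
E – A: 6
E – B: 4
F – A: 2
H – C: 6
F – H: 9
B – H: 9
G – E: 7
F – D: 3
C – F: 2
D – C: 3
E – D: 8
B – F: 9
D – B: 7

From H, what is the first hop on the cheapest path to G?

C

Enumerating some paths:
H → C → E → G: 6+5+7 = 18
H → C → F → G: 6+2+8 = 16
H → F → G: 9+8 = 17
Cheapest is H → C → F → G at 16.
So from H the first move is to C.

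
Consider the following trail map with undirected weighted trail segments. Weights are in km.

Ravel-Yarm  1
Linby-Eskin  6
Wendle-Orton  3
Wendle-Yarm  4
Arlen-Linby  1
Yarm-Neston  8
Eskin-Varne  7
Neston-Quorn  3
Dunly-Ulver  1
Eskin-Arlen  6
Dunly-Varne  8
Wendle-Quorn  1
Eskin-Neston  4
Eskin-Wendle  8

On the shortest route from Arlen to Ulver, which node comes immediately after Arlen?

Eskin

Candidate routes:
Arlen → Linby → Eskin → Varne → Dunly → Ulver: 1+6+7+8+1 = 23
Arlen → Eskin → Varne → Dunly → Ulver: 6+7+8+1 = 22
The minimum is 22 km via Arlen → Eskin → Varne → Dunly → Ulver.
So from Arlen the first move is to Eskin.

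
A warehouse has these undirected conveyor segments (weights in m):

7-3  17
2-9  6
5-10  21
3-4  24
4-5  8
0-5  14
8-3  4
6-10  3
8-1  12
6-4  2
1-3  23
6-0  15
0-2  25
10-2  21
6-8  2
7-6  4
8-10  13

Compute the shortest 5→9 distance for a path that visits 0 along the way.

45 m

Shortest 5→0: 5 → 0 = 14
Best 0 to 9: 0 → 2 → 9 costing 31
Total via 0: 14 + 31 = 45 m.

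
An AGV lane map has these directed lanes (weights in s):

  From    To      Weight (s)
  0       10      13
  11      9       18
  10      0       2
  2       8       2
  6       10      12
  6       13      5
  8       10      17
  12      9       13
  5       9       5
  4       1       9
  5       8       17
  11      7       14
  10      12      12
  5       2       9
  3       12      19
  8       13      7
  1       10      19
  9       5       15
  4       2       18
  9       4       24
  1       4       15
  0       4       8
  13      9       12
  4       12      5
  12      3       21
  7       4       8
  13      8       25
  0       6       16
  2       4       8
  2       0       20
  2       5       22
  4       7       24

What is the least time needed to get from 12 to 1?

46 s

Settle nodes by increasing distance from 12:
12: 0
9: 13  (via 12)
3: 21  (via 12)
5: 28  (via 9)
2: 37  (via 5)
4: 37  (via 9)
8: 39  (via 2)
1: 46  (via 4)
Shortest route: 12 → 9 → 4 → 1 = 46 s.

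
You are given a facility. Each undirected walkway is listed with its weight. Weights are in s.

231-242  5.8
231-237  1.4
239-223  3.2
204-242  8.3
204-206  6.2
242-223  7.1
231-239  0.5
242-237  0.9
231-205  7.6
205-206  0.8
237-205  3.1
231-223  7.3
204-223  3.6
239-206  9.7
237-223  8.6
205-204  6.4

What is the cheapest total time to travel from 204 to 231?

7.3 s

Enumerating some paths:
204–223–239–231: 3.6+3.2+0.5 = 7.3
204–242–237–231: 8.3+0.9+1.4 = 10.6
204–205–237–231: 6.4+3.1+1.4 = 10.9
204–223–231: 3.6+7.3 = 10.9
Cheapest is 204–223–239–231 at 7.3 s.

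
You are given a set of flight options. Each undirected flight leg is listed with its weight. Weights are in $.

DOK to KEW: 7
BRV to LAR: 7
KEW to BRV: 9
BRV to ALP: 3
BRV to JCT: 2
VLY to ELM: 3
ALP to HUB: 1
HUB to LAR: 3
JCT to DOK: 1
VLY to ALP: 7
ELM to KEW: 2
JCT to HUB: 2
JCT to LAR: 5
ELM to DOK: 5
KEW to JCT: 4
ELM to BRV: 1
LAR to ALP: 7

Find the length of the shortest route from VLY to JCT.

$6

Candidate routes:
VLY → ALP → HUB → JCT: 7+1+2 = 10
VLY → ELM → KEW → JCT: 3+2+4 = 9
VLY → ELM → BRV → JCT: 3+1+2 = 6
VLY → ELM → DOK → JCT: 3+5+1 = 9
Cheapest is VLY → ELM → BRV → JCT at $6.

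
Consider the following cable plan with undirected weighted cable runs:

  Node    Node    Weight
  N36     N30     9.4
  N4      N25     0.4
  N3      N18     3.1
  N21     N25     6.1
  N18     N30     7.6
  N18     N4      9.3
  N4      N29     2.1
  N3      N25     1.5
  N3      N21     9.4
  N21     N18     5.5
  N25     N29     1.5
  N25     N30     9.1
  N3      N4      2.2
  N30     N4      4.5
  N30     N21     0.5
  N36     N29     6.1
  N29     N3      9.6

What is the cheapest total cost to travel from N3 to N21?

Enumerating some paths:
N3 → N4 → N30 → N21: 2.2+4.5+0.5 = 7.2
N3 → N25 → N4 → N30 → N21: 1.5+0.4+4.5+0.5 = 6.9
Cheapest is N3 → N25 → N4 → N30 → N21 at 6.9.

6.9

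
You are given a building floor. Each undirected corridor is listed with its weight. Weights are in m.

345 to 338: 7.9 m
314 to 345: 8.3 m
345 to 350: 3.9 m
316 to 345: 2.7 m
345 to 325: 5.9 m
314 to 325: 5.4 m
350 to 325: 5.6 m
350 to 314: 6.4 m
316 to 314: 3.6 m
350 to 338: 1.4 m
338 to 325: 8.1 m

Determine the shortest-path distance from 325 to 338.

7 m

Running Dijkstra from 325:
325: 0
314: 5.4  (via 325)
350: 5.6  (via 325)
345: 5.9  (via 325)
338: 7  (via 350)
Shortest route: 325–350–338 = 7 m.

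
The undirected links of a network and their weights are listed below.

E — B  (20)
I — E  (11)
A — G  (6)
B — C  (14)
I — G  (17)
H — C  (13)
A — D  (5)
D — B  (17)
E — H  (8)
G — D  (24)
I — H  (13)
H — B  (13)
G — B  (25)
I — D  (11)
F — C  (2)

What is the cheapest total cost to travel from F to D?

Compare a few routes:
F → C → H → E → I → D: 2+13+8+11+11 = 45
F → C → H → I → D: 2+13+13+11 = 39
F → C → B → D: 2+14+17 = 33
The minimum is 33 via F → C → B → D.

33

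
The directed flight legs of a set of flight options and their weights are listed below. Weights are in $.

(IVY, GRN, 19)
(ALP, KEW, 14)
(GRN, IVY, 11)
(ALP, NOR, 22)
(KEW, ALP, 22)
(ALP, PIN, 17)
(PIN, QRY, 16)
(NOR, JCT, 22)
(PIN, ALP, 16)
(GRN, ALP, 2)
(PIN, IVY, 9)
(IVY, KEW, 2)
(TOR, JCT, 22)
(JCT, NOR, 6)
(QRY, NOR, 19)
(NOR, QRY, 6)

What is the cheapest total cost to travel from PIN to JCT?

$57

Shortest distances from PIN:
PIN: 0
IVY: 9  (via PIN)
KEW: 11  (via IVY)
ALP: 16  (via PIN)
QRY: 16  (via PIN)
GRN: 28  (via IVY)
NOR: 35  (via QRY)
JCT: 57  (via NOR)
Shortest route: PIN–QRY–NOR–JCT = $57.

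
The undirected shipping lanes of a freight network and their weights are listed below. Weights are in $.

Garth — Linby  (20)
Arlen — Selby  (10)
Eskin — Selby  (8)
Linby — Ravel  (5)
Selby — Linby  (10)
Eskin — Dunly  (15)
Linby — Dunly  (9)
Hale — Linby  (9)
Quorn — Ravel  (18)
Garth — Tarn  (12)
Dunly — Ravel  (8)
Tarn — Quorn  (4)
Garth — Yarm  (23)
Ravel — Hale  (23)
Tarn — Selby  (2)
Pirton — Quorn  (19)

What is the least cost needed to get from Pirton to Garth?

Settle nodes by increasing distance from Pirton:
Pirton: 0
Quorn: 19  (via Pirton)
Tarn: 23  (via Quorn)
Selby: 25  (via Tarn)
Eskin: 33  (via Selby)
Arlen: 35  (via Selby)
Linby: 35  (via Selby)
Garth: 35  (via Tarn)
Shortest route: Pirton → Quorn → Tarn → Garth = $35.

$35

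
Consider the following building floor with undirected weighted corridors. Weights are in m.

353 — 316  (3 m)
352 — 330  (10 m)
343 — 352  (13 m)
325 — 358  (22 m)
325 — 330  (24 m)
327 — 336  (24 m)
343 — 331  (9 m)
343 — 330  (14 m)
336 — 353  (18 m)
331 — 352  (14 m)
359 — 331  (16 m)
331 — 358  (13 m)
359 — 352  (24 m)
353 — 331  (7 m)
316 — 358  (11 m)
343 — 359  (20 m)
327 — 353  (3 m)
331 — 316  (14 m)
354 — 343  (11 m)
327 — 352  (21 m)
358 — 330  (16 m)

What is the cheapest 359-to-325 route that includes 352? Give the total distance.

Shortest 359→352: 359 → 352 = 24
Shortest 352→325: 352 → 330 → 325 = 34
Total via 352: 24 + 34 = 58 m.

58 m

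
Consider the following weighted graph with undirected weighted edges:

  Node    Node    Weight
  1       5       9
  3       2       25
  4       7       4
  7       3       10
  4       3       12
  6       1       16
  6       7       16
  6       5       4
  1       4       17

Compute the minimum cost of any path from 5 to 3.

30

Settle nodes by increasing distance from 5:
5: 0
6: 4  (via 5)
1: 9  (via 5)
7: 20  (via 6)
4: 24  (via 7)
3: 30  (via 7)
Shortest route: 5–6–7–3 = 30.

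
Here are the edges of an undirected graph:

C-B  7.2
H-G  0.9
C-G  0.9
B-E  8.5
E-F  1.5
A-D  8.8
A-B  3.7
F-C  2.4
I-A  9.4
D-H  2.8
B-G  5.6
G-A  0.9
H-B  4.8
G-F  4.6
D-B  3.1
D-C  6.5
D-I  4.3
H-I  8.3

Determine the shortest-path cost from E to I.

Compare a few routes:
E → F → C → G → H → D → I: 1.5+2.4+0.9+0.9+2.8+4.3 = 12.8
E → F → G → H → D → I: 1.5+4.6+0.9+2.8+4.3 = 14.1
E → F → C → G → H → I: 1.5+2.4+0.9+0.9+8.3 = 14
Cheapest is E → F → C → G → H → D → I at 12.8.

12.8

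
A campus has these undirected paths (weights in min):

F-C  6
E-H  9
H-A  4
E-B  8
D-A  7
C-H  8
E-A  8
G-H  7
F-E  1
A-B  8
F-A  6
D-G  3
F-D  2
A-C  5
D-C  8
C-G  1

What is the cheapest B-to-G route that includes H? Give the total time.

19 min

Best B to H: B–A–H costing 12
Shortest H→G: H–G = 7
Total via H: 12 + 7 = 19 min.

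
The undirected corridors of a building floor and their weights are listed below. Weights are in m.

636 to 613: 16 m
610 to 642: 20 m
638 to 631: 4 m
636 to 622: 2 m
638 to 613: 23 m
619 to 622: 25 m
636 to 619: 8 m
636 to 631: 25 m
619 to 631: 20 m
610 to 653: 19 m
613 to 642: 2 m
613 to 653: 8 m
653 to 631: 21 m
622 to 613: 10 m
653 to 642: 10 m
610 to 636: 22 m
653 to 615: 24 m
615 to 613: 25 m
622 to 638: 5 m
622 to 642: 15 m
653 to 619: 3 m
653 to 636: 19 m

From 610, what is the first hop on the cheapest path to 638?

Enumerating some paths:
610 - 642 - 613 - 622 - 638: 20+2+10+5 = 37
610 - 636 - 622 - 638: 22+2+5 = 29
610 - 653 - 619 - 636 - 622 - 638: 19+3+8+2+5 = 37
Cheapest is 610 - 636 - 622 - 638 at 29 m.
So from 610 the first move is to 636.

636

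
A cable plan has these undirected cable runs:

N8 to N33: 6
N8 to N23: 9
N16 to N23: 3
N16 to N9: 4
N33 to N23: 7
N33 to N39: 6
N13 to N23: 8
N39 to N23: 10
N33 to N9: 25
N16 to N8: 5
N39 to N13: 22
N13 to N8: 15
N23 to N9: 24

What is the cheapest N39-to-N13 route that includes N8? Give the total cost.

27

Best N39 to N8: N39–N33–N8 costing 12
Shortest N8→N13: N8–N13 = 15
Total via N8: 12 + 15 = 27.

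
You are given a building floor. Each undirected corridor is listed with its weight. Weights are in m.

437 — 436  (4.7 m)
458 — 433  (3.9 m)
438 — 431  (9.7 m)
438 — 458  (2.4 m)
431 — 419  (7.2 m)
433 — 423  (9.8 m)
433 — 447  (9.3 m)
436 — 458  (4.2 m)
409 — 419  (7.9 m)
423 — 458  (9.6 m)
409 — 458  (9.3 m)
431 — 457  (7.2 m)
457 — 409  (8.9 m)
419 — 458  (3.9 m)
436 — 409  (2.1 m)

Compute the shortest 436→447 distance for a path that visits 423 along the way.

Best 436 to 423: 436 → 458 → 423 costing 13.8
Best 423 to 447: 423 → 433 → 447 costing 19.1
Total via 423: 13.8 + 19.1 = 32.9 m.

32.9 m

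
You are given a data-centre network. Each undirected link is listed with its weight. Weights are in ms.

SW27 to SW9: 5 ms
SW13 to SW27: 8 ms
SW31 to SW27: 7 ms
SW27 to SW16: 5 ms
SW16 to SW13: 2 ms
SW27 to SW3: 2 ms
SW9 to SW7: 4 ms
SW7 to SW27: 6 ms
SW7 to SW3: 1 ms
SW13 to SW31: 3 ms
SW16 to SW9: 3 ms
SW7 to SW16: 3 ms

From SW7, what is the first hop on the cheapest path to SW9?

SW9

Compare a few routes:
SW7 → SW16 → SW9: 3+3 = 6
SW7 → SW9: 4 = 4
Cheapest is SW7 → SW9 at 4 ms.
So from SW7 the first move is to SW9.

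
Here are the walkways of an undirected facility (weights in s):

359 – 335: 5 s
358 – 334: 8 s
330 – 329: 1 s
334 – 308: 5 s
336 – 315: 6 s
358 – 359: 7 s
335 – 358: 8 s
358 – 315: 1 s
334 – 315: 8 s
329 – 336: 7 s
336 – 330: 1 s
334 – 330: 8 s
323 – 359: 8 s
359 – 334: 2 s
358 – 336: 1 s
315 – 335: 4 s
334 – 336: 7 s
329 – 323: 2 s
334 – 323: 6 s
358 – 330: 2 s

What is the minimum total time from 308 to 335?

12 s

Shortest distances from 308:
308: 0
334: 5  (via 308)
359: 7  (via 334)
323: 11  (via 334)
335: 12  (via 359)
Shortest route: 308–334–359–335 = 12 s.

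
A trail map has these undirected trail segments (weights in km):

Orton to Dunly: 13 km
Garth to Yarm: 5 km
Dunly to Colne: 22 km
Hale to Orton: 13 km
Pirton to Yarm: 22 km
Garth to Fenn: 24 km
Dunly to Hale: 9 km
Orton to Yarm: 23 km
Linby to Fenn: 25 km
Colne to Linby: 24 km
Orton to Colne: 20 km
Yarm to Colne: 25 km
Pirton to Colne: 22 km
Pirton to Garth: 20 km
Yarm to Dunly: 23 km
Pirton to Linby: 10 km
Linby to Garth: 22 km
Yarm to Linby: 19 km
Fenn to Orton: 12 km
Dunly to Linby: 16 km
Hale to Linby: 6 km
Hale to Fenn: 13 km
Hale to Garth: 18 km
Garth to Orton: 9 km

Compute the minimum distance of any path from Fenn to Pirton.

29 km

Shortest distances from Fenn:
Fenn: 0
Orton: 12  (via Fenn)
Hale: 13  (via Fenn)
Linby: 19  (via Hale)
Garth: 21  (via Orton)
Dunly: 22  (via Hale)
Yarm: 26  (via Garth)
Pirton: 29  (via Linby)
Shortest route: Fenn → Hale → Linby → Pirton = 29 km.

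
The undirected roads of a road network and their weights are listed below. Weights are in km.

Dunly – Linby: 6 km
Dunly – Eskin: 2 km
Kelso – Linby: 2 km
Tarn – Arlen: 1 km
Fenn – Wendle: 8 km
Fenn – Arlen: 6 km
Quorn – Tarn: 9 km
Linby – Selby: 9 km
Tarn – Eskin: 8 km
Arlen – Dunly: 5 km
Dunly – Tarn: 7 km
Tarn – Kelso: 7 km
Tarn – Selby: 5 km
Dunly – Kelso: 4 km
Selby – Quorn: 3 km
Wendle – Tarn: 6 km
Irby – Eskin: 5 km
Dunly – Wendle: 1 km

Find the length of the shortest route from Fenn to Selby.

12 km

Settle nodes by increasing distance from Fenn:
Fenn: 0
Arlen: 6  (via Fenn)
Tarn: 7  (via Arlen)
Wendle: 8  (via Fenn)
Dunly: 9  (via Wendle)
Eskin: 11  (via Dunly)
Selby: 12  (via Tarn)
Shortest route: Fenn–Arlen–Tarn–Selby = 12 km.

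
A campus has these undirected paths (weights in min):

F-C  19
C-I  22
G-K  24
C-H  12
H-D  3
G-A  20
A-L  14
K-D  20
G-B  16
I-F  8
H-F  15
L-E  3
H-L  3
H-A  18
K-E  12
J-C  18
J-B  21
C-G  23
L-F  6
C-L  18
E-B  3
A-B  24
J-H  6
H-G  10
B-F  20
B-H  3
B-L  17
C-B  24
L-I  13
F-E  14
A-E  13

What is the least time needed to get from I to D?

19 min

Enumerating some paths:
I → F → L → H → D: 8+6+3+3 = 20
I → L → E → B → H → D: 13+3+3+3+3 = 25
I → L → H → D: 13+3+3 = 19
The minimum is 19 min via I → L → H → D.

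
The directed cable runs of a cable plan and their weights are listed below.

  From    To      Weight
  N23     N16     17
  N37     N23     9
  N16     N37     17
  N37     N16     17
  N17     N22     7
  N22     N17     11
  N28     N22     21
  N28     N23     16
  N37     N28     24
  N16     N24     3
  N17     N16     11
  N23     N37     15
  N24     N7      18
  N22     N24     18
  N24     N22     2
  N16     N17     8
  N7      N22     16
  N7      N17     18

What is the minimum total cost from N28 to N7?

54

Compare a few routes:
N28–N23–N16–N24–N7: 16+17+3+18 = 54
N28–N22–N24–N7: 21+18+18 = 57
Cheapest is N28–N23–N16–N24–N7 at 54.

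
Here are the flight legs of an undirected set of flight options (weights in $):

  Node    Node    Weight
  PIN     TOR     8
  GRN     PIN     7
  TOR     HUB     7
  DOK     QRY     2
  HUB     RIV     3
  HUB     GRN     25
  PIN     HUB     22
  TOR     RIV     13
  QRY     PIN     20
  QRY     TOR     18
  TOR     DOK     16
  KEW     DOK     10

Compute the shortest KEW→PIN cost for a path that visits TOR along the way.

Shortest KEW→TOR: KEW → DOK → TOR = 26
Shortest TOR→PIN: TOR → PIN = 8
Total via TOR: 26 + 8 = $34.

$34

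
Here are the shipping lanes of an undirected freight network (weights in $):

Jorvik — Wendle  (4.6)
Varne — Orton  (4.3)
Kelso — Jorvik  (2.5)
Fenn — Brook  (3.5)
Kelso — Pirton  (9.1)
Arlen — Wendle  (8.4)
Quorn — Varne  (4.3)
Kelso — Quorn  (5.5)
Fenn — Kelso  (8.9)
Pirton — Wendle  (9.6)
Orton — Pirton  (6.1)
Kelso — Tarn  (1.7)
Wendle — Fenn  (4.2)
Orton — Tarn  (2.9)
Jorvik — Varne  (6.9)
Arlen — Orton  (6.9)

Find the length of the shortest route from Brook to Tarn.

$14.1

Compare a few routes:
Brook - Fenn - Wendle - Arlen - Orton - Tarn: 3.5+4.2+8.4+6.9+2.9 = 25.9
Brook - Fenn - Kelso - Tarn: 3.5+8.9+1.7 = 14.1
Brook - Fenn - Wendle - Jorvik - Kelso - Tarn: 3.5+4.2+4.6+2.5+1.7 = 16.5
The minimum is $14.1 via Brook - Fenn - Kelso - Tarn.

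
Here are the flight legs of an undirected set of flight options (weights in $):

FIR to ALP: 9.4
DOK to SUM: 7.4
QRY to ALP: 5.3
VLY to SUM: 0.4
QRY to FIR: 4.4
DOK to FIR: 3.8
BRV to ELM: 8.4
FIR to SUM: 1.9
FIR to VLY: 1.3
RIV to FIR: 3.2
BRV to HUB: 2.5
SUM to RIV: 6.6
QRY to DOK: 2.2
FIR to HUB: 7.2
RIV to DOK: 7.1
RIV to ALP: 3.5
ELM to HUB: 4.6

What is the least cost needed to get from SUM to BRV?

Running Dijkstra from SUM:
SUM: 0
VLY: 0.4  (via SUM)
FIR: 1.7  (via VLY)
RIV: 4.9  (via FIR)
DOK: 5.5  (via FIR)
QRY: 6.1  (via FIR)
ALP: 8.4  (via RIV)
HUB: 8.9  (via FIR)
BRV: 11.4  (via HUB)
Shortest route: SUM → VLY → FIR → HUB → BRV = $11.4.

$11.4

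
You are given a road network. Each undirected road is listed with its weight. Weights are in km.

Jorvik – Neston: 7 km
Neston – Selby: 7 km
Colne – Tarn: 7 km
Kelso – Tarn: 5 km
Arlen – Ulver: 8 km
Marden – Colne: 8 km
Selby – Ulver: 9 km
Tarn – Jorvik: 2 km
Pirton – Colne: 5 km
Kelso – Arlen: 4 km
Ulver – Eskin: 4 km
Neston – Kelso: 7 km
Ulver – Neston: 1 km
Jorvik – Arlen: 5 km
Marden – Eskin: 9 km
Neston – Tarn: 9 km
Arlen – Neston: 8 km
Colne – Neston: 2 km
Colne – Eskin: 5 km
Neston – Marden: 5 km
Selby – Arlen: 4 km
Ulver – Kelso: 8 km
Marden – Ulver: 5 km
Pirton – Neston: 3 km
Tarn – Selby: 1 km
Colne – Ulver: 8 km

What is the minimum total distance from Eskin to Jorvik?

Shortest distances from Eskin:
Eskin: 0
Ulver: 4  (via Eskin)
Colne: 5  (via Eskin)
Neston: 5  (via Ulver)
Pirton: 8  (via Neston)
Marden: 9  (via Eskin)
Kelso: 12  (via Ulver)
Jorvik: 12  (via Neston)
Shortest route: Eskin–Ulver–Neston–Jorvik = 12 km.

12 km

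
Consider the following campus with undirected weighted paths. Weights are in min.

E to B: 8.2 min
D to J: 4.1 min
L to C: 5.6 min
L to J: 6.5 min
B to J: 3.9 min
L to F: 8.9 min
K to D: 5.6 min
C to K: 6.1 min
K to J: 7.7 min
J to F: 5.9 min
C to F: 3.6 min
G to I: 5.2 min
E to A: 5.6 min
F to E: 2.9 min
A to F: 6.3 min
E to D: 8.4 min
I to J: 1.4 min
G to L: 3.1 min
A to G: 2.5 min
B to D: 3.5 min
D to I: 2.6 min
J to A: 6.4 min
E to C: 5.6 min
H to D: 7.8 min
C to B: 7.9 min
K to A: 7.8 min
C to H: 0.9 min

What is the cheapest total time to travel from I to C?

10.9 min

Enumerating some paths:
I–J–B–C: 1.4+3.9+7.9 = 13.2
I–J–F–C: 1.4+5.9+3.6 = 10.9
I–D–H–C: 2.6+7.8+0.9 = 11.3
Cheapest is I–J–F–C at 10.9 min.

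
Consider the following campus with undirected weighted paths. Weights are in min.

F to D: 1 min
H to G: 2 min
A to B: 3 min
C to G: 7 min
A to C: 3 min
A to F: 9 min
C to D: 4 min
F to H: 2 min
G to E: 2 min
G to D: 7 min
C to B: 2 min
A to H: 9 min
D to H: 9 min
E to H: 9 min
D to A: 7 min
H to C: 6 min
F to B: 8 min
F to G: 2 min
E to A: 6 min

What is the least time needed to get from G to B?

9 min

Compare a few routes:
G → E → A → B: 2+6+3 = 11
G → H → C → B: 2+6+2 = 10
G → F → B: 2+8 = 10
G → C → B: 7+2 = 9
The minimum is 9 min via G → C → B.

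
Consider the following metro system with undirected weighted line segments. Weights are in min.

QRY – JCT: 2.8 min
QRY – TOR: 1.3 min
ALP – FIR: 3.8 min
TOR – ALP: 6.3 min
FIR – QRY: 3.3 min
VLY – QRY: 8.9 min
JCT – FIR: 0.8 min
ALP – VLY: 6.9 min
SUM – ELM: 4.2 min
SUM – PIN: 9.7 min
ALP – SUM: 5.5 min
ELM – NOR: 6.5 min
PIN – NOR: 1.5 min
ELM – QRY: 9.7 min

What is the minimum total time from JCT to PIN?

19.8 min

Running Dijkstra from JCT:
JCT: 0
FIR: 0.8  (via JCT)
QRY: 2.8  (via JCT)
TOR: 4.1  (via QRY)
ALP: 4.6  (via FIR)
SUM: 10.1  (via ALP)
VLY: 11.5  (via ALP)
ELM: 12.5  (via QRY)
NOR: 19  (via ELM)
PIN: 19.8  (via SUM)
Shortest route: JCT–FIR–ALP–SUM–PIN = 19.8 min.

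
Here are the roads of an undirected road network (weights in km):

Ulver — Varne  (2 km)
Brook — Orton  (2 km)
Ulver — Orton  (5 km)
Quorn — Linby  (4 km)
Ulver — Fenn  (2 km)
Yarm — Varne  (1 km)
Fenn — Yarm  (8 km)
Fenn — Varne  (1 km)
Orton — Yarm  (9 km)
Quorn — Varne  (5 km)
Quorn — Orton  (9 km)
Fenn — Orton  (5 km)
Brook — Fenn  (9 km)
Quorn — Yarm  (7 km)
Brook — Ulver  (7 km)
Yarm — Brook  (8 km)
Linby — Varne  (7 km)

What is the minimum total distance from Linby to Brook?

15 km

Compare a few routes:
Linby → Varne → Ulver → Brook: 7+2+7 = 16
Linby → Varne → Yarm → Brook: 7+1+8 = 16
Linby → Quorn → Orton → Brook: 4+9+2 = 15
The minimum is 15 km via Linby → Quorn → Orton → Brook.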